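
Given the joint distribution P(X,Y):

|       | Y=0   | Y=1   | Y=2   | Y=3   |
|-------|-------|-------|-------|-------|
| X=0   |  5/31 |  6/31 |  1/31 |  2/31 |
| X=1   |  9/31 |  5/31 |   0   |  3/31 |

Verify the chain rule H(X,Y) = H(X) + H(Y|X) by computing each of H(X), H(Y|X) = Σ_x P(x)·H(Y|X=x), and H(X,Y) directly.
H(X) = 0.9932 bits, H(Y|X) = 1.5734 bits, H(X,Y) = 2.5667 bits

Marginal of X (row sums):
  P(X=0) = 5/31 + 6/31 + 1/31 + 2/31 = 14/31
  P(X=1) = 9/31 + 5/31 + 0 + 3/31 = 17/31
H(X) = -[(14/31)·log₂(14/31) + (17/31)·log₂(17/31)]
  = 0.51793 + 0.47531 = 0.9932 bits

H(Y|X) = Σ_x P(x)·H(Y|X=x):
  X=0: P(X=0) = 14/31, P(Y|X=0) = (5/14, 3/7, 1/14, 1/7) → H(Y|X=0) = 1.72740
  X=1: P(X=1) = 17/31, P(Y|X=1) = (9/17, 5/17, 0, 3/17) → H(Y|X=1) = 1.44665
H(Y|X) = (14/31)·1.72740 + (17/31)·1.44665 = 1.5734 bits

H(X,Y) = -Σ_{x,y} P(x,y) log₂ P(x,y). Per-cell terms -P(x,y)·log₂P(x,y):
  X=0: 0.42456, 0.45856, 0.15981, 0.25511
  X=1: 0.51801, 0.42456, 0.00000, 0.32605
  (cells with P = 0 contribute 0)
Sum of the 8 terms: H(X,Y) = 2.5667 bits

Chain rule check:
  H(X) + H(Y|X) = 0.9932 + 1.5734 = 2.5666 bits
  H(X,Y) = 2.5667 bits
✓ Chain rule verified (Δ = 0.0001 is 4-dp rounding noise: each of the three values was rounded independently).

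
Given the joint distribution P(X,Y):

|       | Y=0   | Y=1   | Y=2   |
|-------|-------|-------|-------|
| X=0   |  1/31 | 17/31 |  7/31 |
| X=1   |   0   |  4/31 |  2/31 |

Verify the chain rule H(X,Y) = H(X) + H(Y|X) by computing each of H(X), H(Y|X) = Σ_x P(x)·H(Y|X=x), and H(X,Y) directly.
H(X) = 0.7088 bits, H(Y|X) = 1.0473 bits, H(X,Y) = 1.7562 bits

Marginal of X (row sums):
  P(X=0) = 1/31 + 17/31 + 7/31 = 25/31
  P(X=1) = 0 + 4/31 + 2/31 = 6/31
H(X) = -[(25/31)·log₂(25/31) + (6/31)·log₂(6/31)]
  = 0.25027 + 0.45856 = 0.7088 bits

H(Y|X) = Σ_x P(x)·H(Y|X=x):
  X=0: P(X=0) = 25/31, P(Y|X=0) = (1/25, 17/25, 7/25) → H(Y|X=0) = 1.07832
  X=1: P(X=1) = 6/31, P(Y|X=1) = (0, 2/3, 1/3) → H(Y|X=1) = 0.91830
H(Y|X) = (25/31)·1.07832 + (6/31)·0.91830 = 1.0473 bits

H(X,Y) = -Σ_{x,y} P(x,y) log₂ P(x,y). Per-cell terms -P(x,y)·log₂P(x,y):
  X=0: 0.15981, 0.47531, 0.48477
  X=1: 0.00000, 0.38119, 0.25511
  (cells with P = 0 contribute 0)
Sum of the 6 terms: H(X,Y) = 1.7562 bits

Chain rule check:
  H(X) + H(Y|X) = 0.7088 + 1.0473 = 1.7561 bits
  H(X,Y) = 1.7562 bits
✓ Chain rule verified (Δ = 0.0001 is 4-dp rounding noise: each of the three values was rounded independently).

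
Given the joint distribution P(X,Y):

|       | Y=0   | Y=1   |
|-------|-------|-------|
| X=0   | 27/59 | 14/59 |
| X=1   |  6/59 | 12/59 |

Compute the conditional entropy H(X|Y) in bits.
0.8214 bits

H(X|Y) = H(X,Y) - H(Y)

H(X,Y) = -Σ_{x,y} P(x,y) log₂ P(x,y). Per-cell terms -P(x,y)·log₂P(x,y):
  X=0: 0.51609, 0.49244
  X=1: 0.33536, 0.46732
Sum of the 4 terms: H(X,Y) = 1.8112 bits

Marginal of Y (column sums):
  P(Y=0) = 27/59 + 6/59 = 33/59
  P(Y=1) = 14/59 + 12/59 = 26/59
H(Y) = -[(33/59)·log₂(33/59) + (26/59)·log₂(26/59)]
  = 0.46885 + 0.52097 = 0.9898 bits

H(X|Y) = H(X,Y) - H(Y) = 1.8112 - 0.9898 = 0.8214 bits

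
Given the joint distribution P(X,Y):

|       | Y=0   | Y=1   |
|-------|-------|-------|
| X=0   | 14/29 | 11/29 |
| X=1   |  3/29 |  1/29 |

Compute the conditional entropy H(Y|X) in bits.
0.9650 bits

H(Y|X) = H(X,Y) - H(X)

H(X,Y) = -Σ_{x,y} P(x,y) log₂ P(x,y). Per-cell terms -P(x,y)·log₂P(x,y):
  X=0: 0.5072, 0.5305
  X=1: 0.3386, 0.1675
Sum of the 4 terms: H(X,Y) = 1.5438 bits

Marginal of X (row sums):
  P(X=0) = 14/29 + 11/29 = 25/29
  P(X=1) = 3/29 + 1/29 = 4/29
H(X) = -[(25/29)·log₂(25/29) + (4/29)·log₂(4/29)]
  = 0.1846 + 0.3942 = 0.5788 bits

H(Y|X) = H(X,Y) - H(X) = 1.5438 - 0.5788 = 0.9650 bits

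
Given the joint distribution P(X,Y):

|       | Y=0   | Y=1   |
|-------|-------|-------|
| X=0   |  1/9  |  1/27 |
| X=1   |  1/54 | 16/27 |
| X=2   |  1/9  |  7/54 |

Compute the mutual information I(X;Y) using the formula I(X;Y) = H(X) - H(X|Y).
0.3166 bits

I(X;Y) = H(X) - H(X|Y)

Marginal of X (row sums):
  P(X=0) = 1/9 + 1/27 = 4/27
  P(X=1) = 1/54 + 16/27 = 11/18
  P(X=2) = 1/9 + 7/54 = 13/54
H(X) = -[(4/27)·log₂(4/27) + (11/18)·log₂(11/18) + (13/54)·log₂(13/54)]
  = 0.40813 + 0.43419 + 0.49459 = 1.33691 bits

Marginal of Y (column sums):
  P(Y=0) = 1/9 + 1/54 + 1/9 = 13/54
  P(Y=1) = 1/27 + 16/27 + 7/54 = 41/54
H(X|Y) = Σ_y P(y)·H(X|Y=y):
  Y=0: P(Y=0) = 13/54, P(X|Y=0) = (6/13, 1/13, 6/13) → H(X|Y=0) = 1.31432
  Y=1: P(Y=1) = 41/54, P(X|Y=1) = (2/41, 32/41, 7/41) → H(X|Y=1) = 0.92703
H(X|Y) = (13/54)·1.31432 + (41/54)·0.92703 = 1.02027 bits

I(X;Y) = H(X) - H(X|Y) = 1.33691 - 1.02027 = 0.3166 bits

Cross-check via I(X;Y) = H(X) + H(Y) - H(X,Y): computing H(Y) from the column sums and H(X,Y) from the 6 cells in the same way gives H(Y) = 0.79627 bits and H(X,Y) = 1.81654 bits, so
I(X;Y) = 1.33691 + 0.79627 - 1.81654 = 0.3166 bits ✓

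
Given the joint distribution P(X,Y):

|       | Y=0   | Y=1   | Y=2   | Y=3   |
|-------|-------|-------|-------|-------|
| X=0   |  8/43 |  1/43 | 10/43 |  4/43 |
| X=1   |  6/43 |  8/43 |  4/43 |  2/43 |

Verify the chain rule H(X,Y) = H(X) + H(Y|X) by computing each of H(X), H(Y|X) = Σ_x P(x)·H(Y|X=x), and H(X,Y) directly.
H(X) = 0.9965 bits, H(Y|X) = 1.7617 bits, H(X,Y) = 2.7581 bits

Marginal of X (row sums):
  P(X=0) = 8/43 + 1/43 + 10/43 + 4/43 = 23/43
  P(X=1) = 6/43 + 8/43 + 4/43 + 2/43 = 20/43
H(X) = -[(23/43)·log₂(23/43) + (20/43)·log₂(20/43)]
  = 0.48284 + 0.51364 = 0.9965 bits

H(Y|X) = Σ_x P(x)·H(Y|X=x):
  X=0: P(X=0) = 23/43, P(Y|X=0) = (8/23, 1/23, 10/23, 4/23) → H(Y|X=0) = 1.68794
  X=1: P(X=1) = 20/43, P(Y|X=1) = (3/10, 2/5, 1/5, 1/10) → H(Y|X=1) = 1.84644
H(Y|X) = (23/43)·1.68794 + (20/43)·1.84644 = 1.7617 bits

H(X,Y) = -Σ_{x,y} P(x,y) log₂ P(x,y). Per-cell terms -P(x,y)·log₂P(x,y):
  X=0: 0.45140, 0.12619, 0.48938, 0.31872
  X=1: 0.39646, 0.45140, 0.31872, 0.20587
Sum of the 8 terms: H(X,Y) = 2.7581 bits

Chain rule check:
  H(X) + H(Y|X) = 0.9965 + 1.7617 = 2.7582 bits
  H(X,Y) = 2.7581 bits
✓ Chain rule verified (Δ = 0.0001 is 4-dp rounding noise: each of the three values was rounded independently).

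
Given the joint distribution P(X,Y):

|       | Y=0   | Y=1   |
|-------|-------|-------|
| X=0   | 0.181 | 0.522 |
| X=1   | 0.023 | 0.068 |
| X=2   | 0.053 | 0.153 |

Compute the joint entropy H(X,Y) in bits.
1.9638 bits

H(X,Y) = -Σ_{x,y} P(x,y) log₂ P(x,y). Per-cell terms -P(x,y)·log₂P(x,y):
  X=0: 0.4463, 0.4896
  X=1: 0.1252, 0.2637
  X=2: 0.2246, 0.4144
Sum of the 6 terms: H(X,Y) = 1.9638 bits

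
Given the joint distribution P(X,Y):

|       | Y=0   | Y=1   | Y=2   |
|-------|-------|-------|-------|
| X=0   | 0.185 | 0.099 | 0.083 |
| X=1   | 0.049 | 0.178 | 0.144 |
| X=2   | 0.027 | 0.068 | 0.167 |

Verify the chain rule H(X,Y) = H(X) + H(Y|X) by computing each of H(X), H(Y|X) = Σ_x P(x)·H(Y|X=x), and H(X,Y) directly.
H(X) = 1.5677 bits, H(Y|X) = 1.4056 bits, H(X,Y) = 2.9734 bits

Marginal of X (row sums):
  P(X=0) = 0.185 + 0.099 + 0.083 = 0.367
  P(X=1) = 0.049 + 0.178 + 0.144 = 0.371
  P(X=2) = 0.027 + 0.068 + 0.167 = 0.262
H(X) = -[0.367·log₂(0.367) + 0.371·log₂(0.371) + 0.262·log₂(0.262)]
  = 0.53074 + 0.53072 + 0.50628 = 1.5677 bits

H(Y|X) = Σ_x P(x)·H(Y|X=x):
  X=0: P(X=0) = 0.367, P(Y|X=0) = (185/367, 99/367, 83/367) → H(Y|X=0) = 1.49310
  X=1: P(X=1) = 0.371, P(Y|X=1) = (7/53, 178/371, 144/371) → H(Y|X=1) = 1.42403
  X=2: P(X=2) = 0.262, P(Y|X=2) = (27/262, 34/131, 167/262) → H(Y|X=2) = 1.25706
H(Y|X) = 0.367·1.49310 + 0.371·1.42403 + 0.262·1.25706 = 1.4056 bits

H(X,Y) = -Σ_{x,y} P(x,y) log₂ P(x,y). Per-cell terms -P(x,y)·log₂P(x,y):
  X=0: 0.45036, 0.33031, 0.29803
  X=1: 0.21320, 0.44323, 0.40260
  X=2: 0.14069, 0.26373, 0.43121
Sum of the 9 terms: H(X,Y) = 2.9734 bits

Chain rule check:
  H(X) + H(Y|X) = 1.5677 + 1.4056 = 2.9733 bits
  H(X,Y) = 2.9734 bits
✓ Chain rule verified (Δ = 0.0001 is 4-dp rounding noise: each of the three values was rounded independently).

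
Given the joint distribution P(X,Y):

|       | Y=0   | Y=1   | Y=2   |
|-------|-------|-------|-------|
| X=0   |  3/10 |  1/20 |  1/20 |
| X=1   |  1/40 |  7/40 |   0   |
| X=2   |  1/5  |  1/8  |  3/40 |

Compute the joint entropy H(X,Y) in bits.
2.6460 bits

H(X,Y) = -Σ_{x,y} P(x,y) log₂ P(x,y). Per-cell terms -P(x,y)·log₂P(x,y):
  X=0: 0.521090, 0.216096, 0.216096
  X=1: 0.133048, 0.440050, 0.000000
  X=2: 0.464386, 0.375000, 0.280272
  (cells with P = 0 contribute 0)
Sum of the 9 terms: H(X,Y) = 2.6460 bits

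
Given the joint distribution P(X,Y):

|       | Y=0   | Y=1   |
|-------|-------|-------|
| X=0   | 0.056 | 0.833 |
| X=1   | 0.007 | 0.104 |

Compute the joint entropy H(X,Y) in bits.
0.8422 bits

H(X,Y) = -Σ_{x,y} P(x,y) log₂ P(x,y). Per-cell terms -P(x,y)·log₂P(x,y):
  X=0: 0.2329, 0.2196
  X=1: 0.0501, 0.3396
Sum of the 4 terms: H(X,Y) = 0.8422 bits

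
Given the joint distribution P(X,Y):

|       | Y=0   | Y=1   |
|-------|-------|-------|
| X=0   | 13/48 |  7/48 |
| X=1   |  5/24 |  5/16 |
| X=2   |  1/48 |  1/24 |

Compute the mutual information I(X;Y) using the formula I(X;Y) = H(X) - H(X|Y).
0.0477 bits

I(X;Y) = H(X) - H(X|Y)

Marginal of X (row sums):
  P(X=0) = 13/48 + 7/48 = 5/12
  P(X=1) = 5/24 + 5/16 = 25/48
  P(X=2) = 1/48 + 1/24 = 1/16
H(X) = -[(5/12)·log₂(5/12) + (25/48)·log₂(25/48) + (1/16)·log₂(1/16)]
  = 0.52626 + 0.49016 + 0.25000 = 1.2664 bits

Marginal of Y (column sums):
  P(Y=0) = 13/48 + 5/24 + 1/48 = 1/2
  P(Y=1) = 7/48 + 5/16 + 1/24 = 1/2
H(X|Y) = Σ_y P(y)·H(X|Y=y):
  Y=0: P(Y=0) = 1/2, P(X|Y=0) = (13/24, 5/12, 1/24) → H(X|Y=0) = 1.19642
  Y=1: P(Y=1) = 1/2, P(X|Y=1) = (7/24, 5/8, 1/12) → H(X|Y=1) = 1.24101
H(X|Y) = (1/2)·1.19642 + (1/2)·1.24101 = 1.2187 bits

I(X;Y) = H(X) - H(X|Y) = 1.2664 - 1.2187 = 0.0477 bits

Cross-check via I(X;Y) = H(X) + H(Y) - H(X,Y): computing H(Y) from the column sums and H(X,Y) from the 6 cells in the same way gives H(Y) = 1.0000 bits and H(X,Y) = 2.2187 bits, so
I(X;Y) = 1.2664 + 1.0000 - 2.2187 = 0.0477 bits ✓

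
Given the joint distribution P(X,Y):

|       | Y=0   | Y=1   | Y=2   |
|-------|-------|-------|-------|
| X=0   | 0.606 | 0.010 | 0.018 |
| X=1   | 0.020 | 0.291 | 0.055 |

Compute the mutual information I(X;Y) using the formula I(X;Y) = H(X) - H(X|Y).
0.6977 bits

I(X;Y) = H(X) - H(X|Y)

Marginal of X (row sums):
  P(X=0) = 0.606 + 0.010 + 0.018 = 0.634
  P(X=1) = 0.020 + 0.291 + 0.055 = 0.366
H(X) = -[0.634·log₂(0.634) + 0.366·log₂(0.366)]
  = 0.416820 + 0.530731 = 0.947551 bits

Marginal of Y (column sums):
  P(Y=0) = 0.606 + 0.020 = 0.626
  P(Y=1) = 0.010 + 0.291 = 0.301
  P(Y=2) = 0.018 + 0.055 = 0.073
H(X|Y) = Σ_y P(y)·H(X|Y=y):
  Y=0: P(Y=0) = 0.626, P(X|Y=0) = (303/313, 10/313) → H(X|Y=0) = 0.204073
  Y=1: P(Y=1) = 0.301, P(X|Y=1) = (10/301, 291/301) → H(X|Y=1) = 0.210304
  Y=2: P(Y=2) = 0.073, P(X|Y=2) = (18/73, 55/73) → H(X|Y=2) = 0.805805
H(X|Y) = 0.626·0.204073 + 0.301·0.210304 + 0.073·0.805805 = 0.249875 bits

I(X;Y) = H(X) - H(X|Y) = 0.947551 - 0.249875 = 0.6977 bits

Cross-check via I(X;Y) = H(X) + H(Y) - H(X,Y): computing H(Y) from the column sums and H(X,Y) from the 6 cells in the same way gives H(Y) = 1.220056 bits and H(X,Y) = 1.469931 bits, so
I(X;Y) = 0.947551 + 1.220056 - 1.469931 = 0.6977 bits ✓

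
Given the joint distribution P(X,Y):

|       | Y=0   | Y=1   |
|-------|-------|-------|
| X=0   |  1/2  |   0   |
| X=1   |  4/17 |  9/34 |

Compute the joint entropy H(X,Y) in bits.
1.4988 bits

H(X,Y) = -Σ_{x,y} P(x,y) log₂ P(x,y). Per-cell terms -P(x,y)·log₂P(x,y):
  X=0: 0.5000, 0.0000
  X=1: 0.4912, 0.5076
  (cells with P = 0 contribute 0)
Sum of the 4 terms: H(X,Y) = 1.4988 bits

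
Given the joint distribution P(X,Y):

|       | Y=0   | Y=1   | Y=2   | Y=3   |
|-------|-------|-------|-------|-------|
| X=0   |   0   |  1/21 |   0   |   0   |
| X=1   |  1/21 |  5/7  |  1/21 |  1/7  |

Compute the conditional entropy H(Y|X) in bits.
1.0991 bits

H(Y|X) = H(X,Y) - H(X)

H(X,Y) = -Σ_{x,y} P(x,y) log₂ P(x,y). Per-cell terms -P(x,y)·log₂P(x,y):
  X=0: 0.00000, 0.20916, 0.00000, 0.00000
  X=1: 0.20916, 0.34673, 0.20916, 0.40105
  (cells with P = 0 contribute 0)
Sum of the 8 terms: H(X,Y) = 1.3753 bits

Marginal of X (row sums):
  P(X=0) = 0 + 1/21 + 0 + 0 = 1/21
  P(X=1) = 1/21 + 5/7 + 1/21 + 1/7 = 20/21
H(X) = -[(1/21)·log₂(1/21) + (20/21)·log₂(20/21)]
  = 0.20916 + 0.06704 = 0.2762 bits

H(Y|X) = H(X,Y) - H(X) = 1.3753 - 0.2762 = 1.0991 bits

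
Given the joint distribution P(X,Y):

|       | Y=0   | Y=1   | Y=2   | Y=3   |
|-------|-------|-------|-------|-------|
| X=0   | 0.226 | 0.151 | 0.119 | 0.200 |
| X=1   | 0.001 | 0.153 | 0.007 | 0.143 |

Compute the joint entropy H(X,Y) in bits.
2.6023 bits

H(X,Y) = -Σ_{x,y} P(x,y) log₂ P(x,y). Per-cell terms -P(x,y)·log₂P(x,y):
  X=0: 0.48491, 0.41183, 0.36545, 0.46439
  X=1: 0.00997, 0.41438, 0.05011, 0.40125
Sum of the 8 terms: H(X,Y) = 2.6023 bits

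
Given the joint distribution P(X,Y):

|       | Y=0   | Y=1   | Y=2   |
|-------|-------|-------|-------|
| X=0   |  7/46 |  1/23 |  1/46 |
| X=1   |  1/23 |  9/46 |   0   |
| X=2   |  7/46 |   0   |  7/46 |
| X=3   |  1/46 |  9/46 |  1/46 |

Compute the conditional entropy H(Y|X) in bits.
0.9264 bits

H(Y|X) = H(X,Y) - H(X)

H(X,Y) = -Σ_{x,y} P(x,y) log₂ P(x,y). Per-cell terms -P(x,y)·log₂P(x,y):
  X=0: 0.41333585, 0.19667661, 0.12007743
  X=1: 0.19667661, 0.46049419, 0.00000000
  X=2: 0.41333585, 0.00000000, 0.41333585
  X=3: 0.12007743, 0.46049419, 0.12007743
  (cells with P = 0 contribute 0)
Sum of the 12 terms: H(X,Y) = 2.9145814 bits

Marginal of X (row sums):
  P(X=0) = 7/46 + 1/23 + 1/46 = 5/23
  P(X=1) = 1/23 + 9/46 + 0 = 11/46
  P(X=2) = 7/46 + 0 + 7/46 = 7/23
  P(X=3) = 1/46 + 9/46 + 1/46 = 11/46
H(X) = -[(5/23)·log₂(5/23) + (11/46)·log₂(11/46) + (7/23)·log₂(7/23) + (11/46)·log₂(11/46)]
  = 0.47861606 + 0.49359639 + 0.52232388 + 0.49359639 = 1.9881327 bits

H(Y|X) = H(X,Y) - H(X) = 2.9145814 - 1.9881327 = 0.9264 bits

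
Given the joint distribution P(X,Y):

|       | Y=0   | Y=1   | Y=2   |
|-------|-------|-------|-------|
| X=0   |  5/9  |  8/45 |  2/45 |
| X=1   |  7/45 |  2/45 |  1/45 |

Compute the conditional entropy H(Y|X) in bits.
1.0888 bits

H(Y|X) = H(X,Y) - H(X)

H(X,Y) = -Σ_{x,y} P(x,y) log₂ P(x,y). Per-cell terms -P(x,y)·log₂P(x,y):
  X=0: 0.47111, 0.44300, 0.19964
  X=1: 0.41759, 0.19964, 0.12204
Sum of the 6 terms: H(X,Y) = 1.8530 bits

Marginal of X (row sums):
  P(X=0) = 5/9 + 8/45 + 2/45 = 7/9
  P(X=1) = 7/45 + 2/45 + 1/45 = 2/9
H(X) = -[(7/9)·log₂(7/9) + (2/9)·log₂(2/9)]
  = 0.28200 + 0.48221 = 0.7642 bits

H(Y|X) = H(X,Y) - H(X) = 1.8530 - 0.7642 = 1.0888 bits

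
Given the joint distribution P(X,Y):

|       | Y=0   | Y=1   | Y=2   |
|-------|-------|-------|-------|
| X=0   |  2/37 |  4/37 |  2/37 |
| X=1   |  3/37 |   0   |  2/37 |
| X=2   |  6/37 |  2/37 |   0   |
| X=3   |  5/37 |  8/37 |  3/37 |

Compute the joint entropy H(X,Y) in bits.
3.1384 bits

H(X,Y) = -Σ_{x,y} P(x,y) log₂ P(x,y). Per-cell terms -P(x,y)·log₂P(x,y):
  X=0: 0.22754, 0.34697, 0.22754
  X=1: 0.29388, 0.00000, 0.22754
  X=2: 0.42559, 0.22754, 0.00000
  X=3: 0.39021, 0.47772, 0.29388
  (cells with P = 0 contribute 0)
Sum of the 12 terms: H(X,Y) = 3.1384 bits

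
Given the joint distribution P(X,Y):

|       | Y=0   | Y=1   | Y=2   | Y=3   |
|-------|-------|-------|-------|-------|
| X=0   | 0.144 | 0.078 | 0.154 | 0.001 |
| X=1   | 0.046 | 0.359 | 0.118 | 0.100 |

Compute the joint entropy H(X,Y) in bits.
2.5462 bits

H(X,Y) = -Σ_{x,y} P(x,y) log₂ P(x,y). Per-cell terms -P(x,y)·log₂P(x,y):
  X=0: 0.4026, 0.2871, 0.4156, 0.0100
  X=1: 0.2043, 0.5306, 0.3638, 0.3322
Sum of the 8 terms: H(X,Y) = 2.5462 bits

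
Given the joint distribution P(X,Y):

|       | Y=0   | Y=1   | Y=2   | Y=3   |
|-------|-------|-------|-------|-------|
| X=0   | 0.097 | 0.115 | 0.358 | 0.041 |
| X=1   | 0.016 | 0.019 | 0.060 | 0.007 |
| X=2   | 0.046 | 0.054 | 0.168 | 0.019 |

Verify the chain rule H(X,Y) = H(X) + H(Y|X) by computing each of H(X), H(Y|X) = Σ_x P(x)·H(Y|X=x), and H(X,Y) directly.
H(X) = 1.2870 bits, H(Y|X) = 1.5882 bits, H(X,Y) = 2.8753 bits

Marginal of X (row sums):
  P(X=0) = 0.097 + 0.115 + 0.358 + 0.041 = 0.611
  P(X=1) = 0.016 + 0.019 + 0.060 + 0.007 = 0.102
  P(X=2) = 0.046 + 0.054 + 0.168 + 0.019 = 0.287
H(X) = -[0.611·log₂(0.611) + 0.102·log₂(0.102) + 0.287·log₂(0.287)]
  = 0.434272 + 0.335923 + 0.516852 = 1.2870 bits

H(Y|X) = Σ_x P(x)·H(Y|X=x):
  X=0: P(X=0) = 0.611, P(Y|X=0) = (97/611, 115/611, 358/611, 41/611) → H(Y|X=0) = 1.588435
  X=1: P(X=1) = 0.102, P(Y|X=1) = (8/51, 19/102, 10/17, 7/102) → H(Y|X=1) = 1.586391
  X=2: P(X=2) = 0.287, P(Y|X=2) = (46/287, 54/287, 24/41, 19/287) → H(Y|X=2) = 1.588364
H(Y|X) = 0.611·1.588435 + 0.102·1.586391 + 0.287·1.588364 = 1.5882 bits

H(X,Y) = -Σ_{x,y} P(x,y) log₂ P(x,y). Per-cell terms -P(x,y)·log₂P(x,y):
  X=0: 0.326490, 0.358834, 0.530545, 0.188938
  X=1: 0.095453, 0.108639, 0.243534, 0.050109
  X=2: 0.204342, 0.227388, 0.432342, 0.108639
Sum of the 12 terms: H(X,Y) = 2.8753 bits

Chain rule check:
  H(X) + H(Y|X) = 1.2870 + 1.5882 = 2.8752 bits
  H(X,Y) = 2.8753 bits
✓ Chain rule verified (Δ = 0.0001 is 4-dp rounding noise: each of the three values was rounded independently).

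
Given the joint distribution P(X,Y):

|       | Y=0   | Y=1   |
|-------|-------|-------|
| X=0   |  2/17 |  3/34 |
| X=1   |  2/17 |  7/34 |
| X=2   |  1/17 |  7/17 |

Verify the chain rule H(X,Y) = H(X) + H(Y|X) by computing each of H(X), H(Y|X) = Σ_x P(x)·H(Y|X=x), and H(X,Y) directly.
H(X) = 1.5079 bits, H(Y|X) = 0.7646 bits, H(X,Y) = 2.2725 bits

Marginal of X (row sums):
  P(X=0) = 2/17 + 3/34 = 7/34
  P(X=1) = 2/17 + 7/34 = 11/34
  P(X=2) = 1/17 + 7/17 = 8/17
H(X) = -[(7/34)·log₂(7/34) + (11/34)·log₂(11/34) + (8/17)·log₂(8/17)]
  = 0.46943 + 0.52672 + 0.51175 = 1.5079 bits

H(Y|X) = Σ_x P(x)·H(Y|X=x):
  X=0: P(X=0) = 7/34, P(Y|X=0) = (4/7, 3/7) → H(Y|X=0) = 0.98523
  X=1: P(X=1) = 11/34, P(Y|X=1) = (4/11, 7/11) → H(Y|X=1) = 0.94566
  X=2: P(X=2) = 8/17, P(Y|X=2) = (1/8, 7/8) → H(Y|X=2) = 0.54356
H(Y|X) = (7/34)·0.98523 + (11/34)·0.94566 + (8/17)·0.54356 = 0.7646 bits

H(X,Y) = -Σ_{x,y} P(x,y) log₂ P(x,y). Per-cell terms -P(x,y)·log₂P(x,y):
  X=0: 0.36323, 0.30904
  X=1: 0.36323, 0.46943
  X=2: 0.24044, 0.52710
Sum of the 6 terms: H(X,Y) = 2.2725 bits

Chain rule check:
  H(X) + H(Y|X) = 1.5079 + 0.7646 = 2.2725 bits
  H(X,Y) = 2.2725 bits
✓ Chain rule verified.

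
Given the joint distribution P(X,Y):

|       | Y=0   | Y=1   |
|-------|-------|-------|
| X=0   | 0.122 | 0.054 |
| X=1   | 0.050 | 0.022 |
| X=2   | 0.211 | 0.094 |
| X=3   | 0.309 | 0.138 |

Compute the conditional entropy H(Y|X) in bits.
0.8908 bits

H(Y|X) = H(X,Y) - H(X)

H(X,Y) = -Σ_{x,y} P(x,y) log₂ P(x,y). Per-cell terms -P(x,y)·log₂P(x,y):
  X=0: 0.3703, 0.2274
  X=1: 0.2161, 0.1211
  X=2: 0.4736, 0.3207
  X=3: 0.5235, 0.3943
Sum of the 8 terms: H(X,Y) = 2.6470 bits

Marginal of X (row sums):
  P(X=0) = 0.122 + 0.054 = 0.176
  P(X=1) = 0.050 + 0.022 = 0.072
  P(X=2) = 0.211 + 0.094 = 0.305
  P(X=3) = 0.309 + 0.138 = 0.447
H(X) = -[0.176·log₂(0.176) + 0.072·log₂(0.072) + 0.305·log₂(0.305) + 0.447·log₂(0.447)]
  = 0.4411 + 0.2733 + 0.5225 + 0.5193 = 1.7562 bits

H(Y|X) = H(X,Y) - H(X) = 2.6470 - 1.7562 = 0.8908 bits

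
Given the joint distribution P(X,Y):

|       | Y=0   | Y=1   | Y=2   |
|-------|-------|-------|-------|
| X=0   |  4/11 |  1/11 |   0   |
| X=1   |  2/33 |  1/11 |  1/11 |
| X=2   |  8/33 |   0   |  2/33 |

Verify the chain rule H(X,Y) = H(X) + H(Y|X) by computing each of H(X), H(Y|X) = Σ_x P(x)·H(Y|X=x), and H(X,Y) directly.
H(X) = 1.5346 bits, H(Y|X) = 0.9254 bits, H(X,Y) = 2.4600 bits

Marginal of X (row sums):
  P(X=0) = 4/11 + 1/11 + 0 = 5/11
  P(X=1) = 2/33 + 1/11 + 1/11 = 8/33
  P(X=2) = 8/33 + 0 + 2/33 = 10/33
H(X) = -[(5/11)·log₂(5/11) + (8/33)·log₂(8/33) + (10/33)·log₂(10/33)]
  = 0.5170 + 0.4956 + 0.5220 = 1.5346 bits

H(Y|X) = Σ_x P(x)·H(Y|X=x):
  X=0: P(X=0) = 5/11, P(Y|X=0) = (4/5, 1/5, 0) → H(Y|X=0) = 0.7219
  X=1: P(X=1) = 8/33, P(Y|X=1) = (1/4, 3/8, 3/8) → H(Y|X=1) = 1.5613
  X=2: P(X=2) = 10/33, P(Y|X=2) = (4/5, 0, 1/5) → H(Y|X=2) = 0.7219
H(Y|X) = (5/11)·0.7219 + (8/33)·1.5613 + (10/33)·0.7219 = 0.9254 bits

H(X,Y) = -Σ_{x,y} P(x,y) log₂ P(x,y). Per-cell terms -P(x,y)·log₂P(x,y):
  X=0: 0.5307, 0.3145, 0.0000
  X=1: 0.2451, 0.3145, 0.3145
  X=2: 0.4956, 0.0000, 0.2451
  (cells with P = 0 contribute 0)
Sum of the 9 terms: H(X,Y) = 2.4600 bits

Chain rule check:
  H(X) + H(Y|X) = 1.5346 + 0.9254 = 2.4600 bits
  H(X,Y) = 2.4600 bits
✓ Chain rule verified.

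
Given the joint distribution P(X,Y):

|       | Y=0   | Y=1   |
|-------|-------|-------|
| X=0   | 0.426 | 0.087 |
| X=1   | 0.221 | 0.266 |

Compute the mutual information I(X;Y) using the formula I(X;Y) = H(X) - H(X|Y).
0.1158 bits

I(X;Y) = H(X) - H(X|Y)

Marginal of X (row sums):
  P(X=0) = 0.426 + 0.087 = 0.513
  P(X=1) = 0.221 + 0.266 = 0.487
H(X) = -[0.513·log₂(0.513) + 0.487·log₂(0.487)]
  = 0.4940 + 0.5055 = 0.9995 bits

Marginal of Y (column sums):
  P(Y=0) = 0.426 + 0.221 = 0.647
  P(Y=1) = 0.087 + 0.266 = 0.353
H(X|Y) = Σ_y P(y)·H(X|Y=y):
  Y=0: P(Y=0) = 0.647, P(X|Y=0) = (426/647, 221/647) → H(X|Y=0) = 0.9263
  Y=1: P(Y=1) = 0.353, P(X|Y=1) = (87/353, 266/353) → H(X|Y=1) = 0.8056
H(X|Y) = 0.647·0.9263 + 0.353·0.8056 = 0.8837 bits

I(X;Y) = H(X) - H(X|Y) = 0.9995 - 0.8837 = 0.1158 bits

Cross-check via I(X;Y) = H(X) + H(Y) - H(X,Y): computing H(Y) from the column sums and H(X,Y) from the 4 cells in the same way gives H(Y) = 0.9367 bits and H(X,Y) = 1.8204 bits, so
I(X;Y) = 0.9995 + 0.9367 - 1.8204 = 0.1158 bits ✓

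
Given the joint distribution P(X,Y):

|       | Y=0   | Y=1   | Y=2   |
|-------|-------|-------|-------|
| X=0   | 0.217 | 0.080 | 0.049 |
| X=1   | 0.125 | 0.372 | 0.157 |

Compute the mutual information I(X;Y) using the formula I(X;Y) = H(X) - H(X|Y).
0.1391 bits

I(X;Y) = H(X) - H(X|Y)

Marginal of X (row sums):
  P(X=0) = 0.217 + 0.080 + 0.049 = 0.346
  P(X=1) = 0.125 + 0.372 + 0.157 = 0.654
H(X) = -[0.346·log₂(0.346) + 0.654·log₂(0.654)]
  = 0.52978 + 0.40066 = 0.93044 bits

Marginal of Y (column sums):
  P(Y=0) = 0.217 + 0.125 = 0.342
  P(Y=1) = 0.080 + 0.372 = 0.452
  P(Y=2) = 0.049 + 0.157 = 0.206
H(X|Y) = Σ_y P(y)·H(X|Y=y):
  Y=0: P(Y=0) = 0.342, P(X|Y=0) = (217/342, 125/342) → H(X|Y=0) = 0.94715
  Y=1: P(Y=1) = 0.452, P(X|Y=1) = (20/113, 93/113) → H(X|Y=1) = 0.67345
  Y=2: P(Y=2) = 0.206, P(X|Y=2) = (49/206, 157/206) → H(X|Y=2) = 0.79147
H(X|Y) = 0.342·0.94715 + 0.452·0.67345 + 0.206·0.79147 = 0.79137 bits

I(X;Y) = H(X) - H(X|Y) = 0.93044 - 0.79137 = 0.1391 bits

Cross-check via I(X;Y) = H(X) + H(Y) - H(X,Y): computing H(Y) from the column sums and H(X,Y) from the 6 cells in the same way gives H(Y) = 1.51674 bits and H(X,Y) = 2.30811 bits, so
I(X;Y) = 0.93044 + 1.51674 - 2.30811 = 0.1391 bits ✓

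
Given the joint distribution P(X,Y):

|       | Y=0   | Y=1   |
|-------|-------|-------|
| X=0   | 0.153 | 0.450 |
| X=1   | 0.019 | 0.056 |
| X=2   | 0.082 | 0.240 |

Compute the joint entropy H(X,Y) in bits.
2.0643 bits

H(X,Y) = -Σ_{x,y} P(x,y) log₂ P(x,y). Per-cell terms -P(x,y)·log₂P(x,y):
  X=0: 0.4144, 0.5184
  X=1: 0.1086, 0.2329
  X=2: 0.2959, 0.4941
Sum of the 6 terms: H(X,Y) = 2.0643 bits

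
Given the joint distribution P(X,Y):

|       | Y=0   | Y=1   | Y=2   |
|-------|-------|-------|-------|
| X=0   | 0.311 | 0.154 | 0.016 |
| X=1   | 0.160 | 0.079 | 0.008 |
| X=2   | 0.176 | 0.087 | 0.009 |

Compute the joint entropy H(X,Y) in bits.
2.6119 bits

H(X,Y) = -Σ_{x,y} P(x,y) log₂ P(x,y). Per-cell terms -P(x,y)·log₂P(x,y):
  X=0: 0.5240, 0.4156, 0.0955
  X=1: 0.4230, 0.2893, 0.0557
  X=2: 0.4411, 0.3065, 0.0612
Sum of the 9 terms: H(X,Y) = 2.6119 bits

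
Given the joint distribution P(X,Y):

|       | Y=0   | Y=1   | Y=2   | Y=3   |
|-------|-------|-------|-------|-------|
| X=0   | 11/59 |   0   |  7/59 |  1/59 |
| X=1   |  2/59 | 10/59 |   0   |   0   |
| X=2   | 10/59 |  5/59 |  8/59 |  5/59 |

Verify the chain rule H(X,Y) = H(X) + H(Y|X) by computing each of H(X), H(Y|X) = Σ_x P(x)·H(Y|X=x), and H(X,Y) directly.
H(X) = 1.5041 bits, H(Y|X) = 1.4402 bits, H(X,Y) = 2.9443 bits

Marginal of X (row sums):
  P(X=0) = 11/59 + 0 + 7/59 + 1/59 = 19/59
  P(X=1) = 2/59 + 10/59 + 0 + 0 = 12/59
  P(X=2) = 10/59 + 5/59 + 8/59 + 5/59 = 28/59
H(X) = -[(19/59)·log₂(19/59) + (12/59)·log₂(12/59) + (28/59)·log₂(28/59)]
  = 0.52643 + 0.46732 + 0.51031 = 1.5041 bits

H(Y|X) = Σ_x P(x)·H(Y|X=x):
  X=0: P(X=0) = 19/59, P(Y|X=0) = (11/19, 0, 7/19, 1/19) → H(Y|X=0) = 1.21081
  X=1: P(X=1) = 12/59, P(Y|X=1) = (1/6, 5/6, 0, 0) → H(Y|X=1) = 0.65002
  X=2: P(X=2) = 28/59, P(Y|X=2) = (5/14, 5/28, 2/7, 5/28) → H(Y|X=2) = 1.93455
H(Y|X) = (19/59)·1.21081 + (12/59)·0.65002 + (28/59)·1.93455 = 1.4402 bits

H(X,Y) = -Σ_{x,y} P(x,y) log₂ P(x,y). Per-cell terms -P(x,y)·log₂P(x,y):
  X=0: 0.45179, 0.00000, 0.36486, 0.09971
  X=1: 0.16551, 0.43402, 0.00000, 0.00000
  X=2: 0.43402, 0.30176, 0.39087, 0.30176
  (cells with P = 0 contribute 0)
Sum of the 12 terms: H(X,Y) = 2.9443 bits

Chain rule check:
  H(X) + H(Y|X) = 1.5041 + 1.4402 = 2.9443 bits
  H(X,Y) = 2.9443 bits
✓ Chain rule verified.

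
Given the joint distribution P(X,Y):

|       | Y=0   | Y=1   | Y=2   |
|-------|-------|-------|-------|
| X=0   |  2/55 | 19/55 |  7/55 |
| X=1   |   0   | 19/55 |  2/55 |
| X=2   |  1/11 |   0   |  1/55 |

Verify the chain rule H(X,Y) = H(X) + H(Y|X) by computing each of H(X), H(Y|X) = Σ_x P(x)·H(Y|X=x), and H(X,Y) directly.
H(X) = 1.3749 bits, H(Y|X) = 0.8304 bits, H(X,Y) = 2.2053 bits

Marginal of X (row sums):
  P(X=0) = 2/55 + 19/55 + 7/55 = 28/55
  P(X=1) = 0 + 19/55 + 2/55 = 21/55
  P(X=2) = 1/11 + 0 + 1/55 = 6/55
H(X) = -[(28/55)·log₂(28/55) + (21/55)·log₂(21/55) + (6/55)·log₂(6/55)]
  = 0.49586 + 0.53036 + 0.34870 = 1.3749 bits

H(Y|X) = Σ_x P(x)·H(Y|X=x):
  X=0: P(X=0) = 28/55, P(Y|X=0) = (1/14, 19/28, 1/4) → H(Y|X=0) = 1.15157
  X=1: P(X=1) = 21/55, P(Y|X=1) = (0, 19/21, 2/21) → H(Y|X=1) = 0.45372
  X=2: P(X=2) = 6/55, P(Y|X=2) = (5/6, 0, 1/6) → H(Y|X=2) = 0.65002
H(Y|X) = (28/55)·1.15157 + (21/55)·0.45372 + (6/55)·0.65002 = 0.8304 bits

H(X,Y) = -Σ_{x,y} P(x,y) log₂ P(x,y). Per-cell terms -P(x,y)·log₂P(x,y):
  X=0: 0.17387, 0.52973, 0.37851
  X=1: 0.00000, 0.52973, 0.17387
  X=2: 0.31449, 0.00000, 0.10512
  (cells with P = 0 contribute 0)
Sum of the 9 terms: H(X,Y) = 2.2053 bits

Chain rule check:
  H(X) + H(Y|X) = 1.3749 + 0.8304 = 2.2053 bits
  H(X,Y) = 2.2053 bits
✓ Chain rule verified.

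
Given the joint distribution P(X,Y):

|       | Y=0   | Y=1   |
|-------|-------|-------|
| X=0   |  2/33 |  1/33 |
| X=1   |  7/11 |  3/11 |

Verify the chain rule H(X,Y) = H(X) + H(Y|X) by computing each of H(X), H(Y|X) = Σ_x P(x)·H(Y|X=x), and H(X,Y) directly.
H(X) = 0.4395 bits, H(Y|X) = 0.8847 bits, H(X,Y) = 1.3242 bits

Marginal of X (row sums):
  P(X=0) = 2/33 + 1/33 = 1/11
  P(X=1) = 7/11 + 3/11 = 10/11
H(X) = -[(1/11)·log₂(1/11) + (10/11)·log₂(10/11)]
  = 0.3145 + 0.1250 = 0.4395 bits

H(Y|X) = Σ_x P(x)·H(Y|X=x):
  X=0: P(X=0) = 1/11, P(Y|X=0) = (2/3, 1/3) → H(Y|X=0) = 0.9183
  X=1: P(X=1) = 10/11, P(Y|X=1) = (7/10, 3/10) → H(Y|X=1) = 0.8813
H(Y|X) = (1/11)·0.9183 + (10/11)·0.8813 = 0.8847 bits

H(X,Y) = -Σ_{x,y} P(x,y) log₂ P(x,y). Per-cell terms -P(x,y)·log₂P(x,y):
  X=0: 0.2451, 0.1529
  X=1: 0.4150, 0.5112
Sum of the 4 terms: H(X,Y) = 1.3242 bits

Chain rule check:
  H(X) + H(Y|X) = 0.4395 + 0.8847 = 1.3242 bits
  H(X,Y) = 1.3242 bits
✓ Chain rule verified.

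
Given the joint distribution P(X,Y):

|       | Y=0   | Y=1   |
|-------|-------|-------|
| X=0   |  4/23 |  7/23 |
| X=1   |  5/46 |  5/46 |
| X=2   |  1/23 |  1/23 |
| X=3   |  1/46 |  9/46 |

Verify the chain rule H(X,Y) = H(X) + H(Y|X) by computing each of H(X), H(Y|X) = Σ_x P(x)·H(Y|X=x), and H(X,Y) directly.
H(X) = 1.7726 bits, H(Y|X) = 0.8586 bits, H(X,Y) = 2.6311 bits

Marginal of X (row sums):
  P(X=0) = 4/23 + 7/23 = 11/23
  P(X=1) = 5/46 + 5/46 = 5/23
  P(X=2) = 1/23 + 1/23 = 2/23
  P(X=3) = 1/46 + 9/46 = 5/23
H(X) = -[(11/23)·log₂(11/23) + (5/23)·log₂(5/23) + (2/23)·log₂(2/23) + (5/23)·log₂(5/23)]
  = 0.50893 + 0.47862 + 0.30640 + 0.47862 = 1.7726 bits

H(Y|X) = Σ_x P(x)·H(Y|X=x):
  X=0: P(X=0) = 11/23, P(Y|X=0) = (4/11, 7/11) → H(Y|X=0) = 0.94566
  X=1: P(X=1) = 5/23, P(Y|X=1) = (1/2, 1/2) → H(Y|X=1) = 1.00000
  X=2: P(X=2) = 2/23, P(Y|X=2) = (1/2, 1/2) → H(Y|X=2) = 1.00000
  X=3: P(X=3) = 5/23, P(Y|X=3) = (1/10, 9/10) → H(Y|X=3) = 0.46900
H(Y|X) = (11/23)·0.94566 + (5/23)·1.00000 + (2/23)·1.00000 + (5/23)·0.46900 = 0.8586 bits

H(X,Y) = -Σ_{x,y} P(x,y) log₂ P(x,y). Per-cell terms -P(x,y)·log₂P(x,y):
  X=0: 0.43888, 0.52232
  X=1: 0.34800, 0.34800
  X=2: 0.19668, 0.19668
  X=3: 0.12008, 0.46049
Sum of the 8 terms: H(X,Y) = 2.6311 bits

Chain rule check:
  H(X) + H(Y|X) = 1.7726 + 0.8586 = 2.6312 bits
  H(X,Y) = 2.6311 bits
✓ Chain rule verified (Δ = 0.0001 is 4-dp rounding noise: each of the three values was rounded independently).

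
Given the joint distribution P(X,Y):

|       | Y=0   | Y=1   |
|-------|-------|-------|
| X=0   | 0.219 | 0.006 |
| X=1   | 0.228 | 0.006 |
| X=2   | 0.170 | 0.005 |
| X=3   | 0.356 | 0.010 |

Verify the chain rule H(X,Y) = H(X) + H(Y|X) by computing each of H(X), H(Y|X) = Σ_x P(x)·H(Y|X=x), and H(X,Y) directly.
H(X) = 1.9453 bits, H(Y|X) = 0.1791 bits, H(X,Y) = 2.1244 bits

Marginal of X (row sums):
  P(X=0) = 0.219 + 0.006 = 0.225
  P(X=1) = 0.228 + 0.006 = 0.234
  P(X=2) = 0.170 + 0.005 = 0.175
  P(X=3) = 0.356 + 0.010 = 0.366
H(X) = -[0.225·log₂(0.225) + 0.234·log₂(0.234) + 0.175·log₂(0.175) + 0.366·log₂(0.366)]
  = 0.4842 + 0.4903 + 0.4401 + 0.5307 = 1.9453 bits

H(Y|X) = Σ_x P(x)·H(Y|X=x):
  X=0: P(X=0) = 0.225, P(Y|X=0) = (73/75, 2/75) → H(Y|X=0) = 0.1774
  X=1: P(X=1) = 0.234, P(Y|X=1) = (38/39, 1/39) → H(Y|X=1) = 0.1720
  X=2: P(X=2) = 0.175, P(Y|X=2) = (34/35, 1/35) → H(Y|X=2) = 0.1872
  X=3: P(X=3) = 0.366, P(Y|X=3) = (178/183, 5/183) → H(Y|X=3) = 0.1808
H(Y|X) = 0.225·0.1774 + 0.234·0.1720 + 0.175·0.1872 + 0.366·0.1808 = 0.1791 bits

H(X,Y) = -Σ_{x,y} P(x,y) log₂ P(x,y). Per-cell terms -P(x,y)·log₂P(x,y):
  X=0: 0.4798, 0.0443
  X=1: 0.4863, 0.0443
  X=2: 0.4346, 0.0382
  X=3: 0.5305, 0.0664
Sum of the 8 terms: H(X,Y) = 2.1244 bits

Chain rule check:
  H(X) + H(Y|X) = 1.9453 + 0.1791 = 2.1244 bits
  H(X,Y) = 2.1244 bits
✓ Chain rule verified.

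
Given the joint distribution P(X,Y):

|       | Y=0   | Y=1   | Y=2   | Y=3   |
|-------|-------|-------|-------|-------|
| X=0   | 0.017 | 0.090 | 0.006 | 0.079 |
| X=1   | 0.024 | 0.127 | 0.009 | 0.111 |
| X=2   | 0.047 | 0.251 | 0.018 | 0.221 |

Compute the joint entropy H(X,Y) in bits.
2.9601 bits

H(X,Y) = -Σ_{x,y} P(x,y) log₂ P(x,y). Per-cell terms -P(x,y)·log₂P(x,y):
  X=0: 0.0999, 0.3127, 0.0443, 0.2893
  X=1: 0.1291, 0.3781, 0.0612, 0.3520
  X=2: 0.2073, 0.5006, 0.1043, 0.4813
Sum of the 12 terms: H(X,Y) = 2.9601 bits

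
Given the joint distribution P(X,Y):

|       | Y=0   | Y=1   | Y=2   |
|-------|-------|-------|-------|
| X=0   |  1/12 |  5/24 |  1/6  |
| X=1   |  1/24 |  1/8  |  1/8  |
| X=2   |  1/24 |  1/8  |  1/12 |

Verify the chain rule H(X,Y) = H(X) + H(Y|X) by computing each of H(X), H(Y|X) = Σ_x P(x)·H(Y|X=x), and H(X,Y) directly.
H(X) = 1.5343 bits, H(Y|X) = 1.4725 bits, H(X,Y) = 3.0069 bits

Marginal of X (row sums):
  P(X=0) = 1/12 + 5/24 + 1/6 = 11/24
  P(X=1) = 1/24 + 1/8 + 1/8 = 7/24
  P(X=2) = 1/24 + 1/8 + 1/12 = 1/4
H(X) = -[(11/24)·log₂(11/24) + (7/24)·log₂(7/24) + (1/4)·log₂(1/4)]
  = 0.51587 + 0.51847 + 0.50000 = 1.5343 bits

H(Y|X) = Σ_x P(x)·H(Y|X=x):
  X=0: P(X=0) = 11/24, P(Y|X=0) = (2/11, 5/11, 4/11) → H(Y|X=0) = 1.49492
  X=1: P(X=1) = 7/24, P(Y|X=1) = (1/7, 3/7, 3/7) → H(Y|X=1) = 1.44882
  X=2: P(X=2) = 1/4, P(Y|X=2) = (1/6, 1/2, 1/3) → H(Y|X=2) = 1.45915
H(Y|X) = (11/24)·1.49492 + (7/24)·1.44882 + (1/4)·1.45915 = 1.4725 bits

H(X,Y) = -Σ_{x,y} P(x,y) log₂ P(x,y). Per-cell terms -P(x,y)·log₂P(x,y):
  X=0: 0.29875, 0.47147, 0.43083
  X=1: 0.19104, 0.37500, 0.37500
  X=2: 0.19104, 0.37500, 0.29875
Sum of the 9 terms: H(X,Y) = 3.0069 bits

Chain rule check:
  H(X) + H(Y|X) = 1.5343 + 1.4725 = 3.0068 bits
  H(X,Y) = 3.0069 bits
✓ Chain rule verified (Δ = 0.0001 is 4-dp rounding noise: each of the three values was rounded independently).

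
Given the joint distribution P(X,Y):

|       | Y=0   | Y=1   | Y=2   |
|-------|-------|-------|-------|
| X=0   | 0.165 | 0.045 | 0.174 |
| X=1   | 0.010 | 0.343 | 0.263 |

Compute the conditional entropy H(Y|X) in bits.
1.2111 bits

H(Y|X) = H(X,Y) - H(X)

H(X,Y) = -Σ_{x,y} P(x,y) log₂ P(x,y). Per-cell terms -P(x,y)·log₂P(x,y):
  X=0: 0.4289, 0.2013, 0.4390
  X=1: 0.0664, 0.5295, 0.5068
Sum of the 6 terms: H(X,Y) = 2.1719 bits

Marginal of X (row sums):
  P(X=0) = 0.165 + 0.045 + 0.174 = 0.384
  P(X=1) = 0.010 + 0.343 + 0.263 = 0.616
H(X) = -[0.384·log₂(0.384) + 0.616·log₂(0.616)]
  = 0.5302 + 0.4306 = 0.9608 bits

H(Y|X) = H(X,Y) - H(X) = 2.1719 - 0.9608 = 1.2111 bits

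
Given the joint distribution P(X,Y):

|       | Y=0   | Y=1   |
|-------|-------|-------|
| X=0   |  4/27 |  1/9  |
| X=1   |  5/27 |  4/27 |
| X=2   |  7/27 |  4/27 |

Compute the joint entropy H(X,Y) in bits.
2.5321 bits

H(X,Y) = -Σ_{x,y} P(x,y) log₂ P(x,y). Per-cell terms -P(x,y)·log₂P(x,y):
  X=0: 0.40813, 0.35221
  X=1: 0.45055, 0.40813
  X=2: 0.50492, 0.40813
Sum of the 6 terms: H(X,Y) = 2.5321 bits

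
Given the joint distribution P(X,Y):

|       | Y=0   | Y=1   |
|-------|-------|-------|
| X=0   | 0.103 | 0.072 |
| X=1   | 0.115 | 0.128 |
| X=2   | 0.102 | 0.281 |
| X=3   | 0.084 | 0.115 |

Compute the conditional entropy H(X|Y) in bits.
1.8858 bits

H(X|Y) = H(X,Y) - H(Y)

H(X,Y) = -Σ_{x,y} P(x,y) log₂ P(x,y). Per-cell terms -P(x,y)·log₂P(x,y):
  X=0: 0.337766, 0.273302
  X=1: 0.358834, 0.379620
  X=2: 0.335923, 0.514612
  X=3: 0.300171, 0.358834
Sum of the 8 terms: H(X,Y) = 2.85906 bits

Marginal of Y (column sums):
  P(Y=0) = 0.103 + 0.115 + 0.102 + 0.084 = 0.404
  P(Y=1) = 0.072 + 0.128 + 0.281 + 0.115 = 0.596
H(Y) = -[0.404·log₂(0.404) + 0.596·log₂(0.596)]
  = 0.528259 + 0.444983 = 0.97324 bits

H(X|Y) = H(X,Y) - H(Y) = 2.85906 - 0.97324 = 1.8858 bits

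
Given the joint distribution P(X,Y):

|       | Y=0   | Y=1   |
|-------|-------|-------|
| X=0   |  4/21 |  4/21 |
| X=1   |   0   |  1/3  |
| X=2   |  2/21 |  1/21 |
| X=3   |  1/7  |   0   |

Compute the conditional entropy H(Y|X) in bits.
0.5121 bits

H(Y|X) = H(X,Y) - H(X)

H(X,Y) = -Σ_{x,y} P(x,y) log₂ P(x,y). Per-cell terms -P(x,y)·log₂P(x,y):
  X=0: 0.45568, 0.45568
  X=1: 0.00000, 0.52832
  X=2: 0.32308, 0.20916
  X=3: 0.40105, 0.00000
  (cells with P = 0 contribute 0)
Sum of the 8 terms: H(X,Y) = 2.37297 bits

Marginal of X (row sums):
  P(X=0) = 4/21 + 4/21 = 8/21
  P(X=1) = 0 + 1/3 = 1/3
  P(X=2) = 2/21 + 1/21 = 1/7
  P(X=3) = 1/7 + 0 = 1/7
H(X) = -[(8/21)·log₂(8/21) + (1/3)·log₂(1/3) + (1/7)·log₂(1/7) + (1/7)·log₂(1/7)]
  = 0.53041 + 0.52832 + 0.40105 + 0.40105 = 1.86083 bits

H(Y|X) = H(X,Y) - H(X) = 2.37297 - 1.86083 = 0.5121 bits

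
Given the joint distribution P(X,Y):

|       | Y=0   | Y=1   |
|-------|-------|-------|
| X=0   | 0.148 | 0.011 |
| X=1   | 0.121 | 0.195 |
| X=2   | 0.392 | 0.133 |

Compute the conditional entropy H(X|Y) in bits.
1.3009 bits

H(X|Y) = H(X,Y) - H(Y)

H(X,Y) = -Σ_{x,y} P(x,y) log₂ P(x,y). Per-cell terms -P(x,y)·log₂P(x,y):
  X=0: 0.4079, 0.0716
  X=1: 0.3687, 0.4599
  X=2: 0.5296, 0.3871
Sum of the 6 terms: H(X,Y) = 2.2248 bits

Marginal of Y (column sums):
  P(Y=0) = 0.148 + 0.121 + 0.392 = 0.661
  P(Y=1) = 0.011 + 0.195 + 0.133 = 0.339
H(Y) = -[0.661·log₂(0.661) + 0.339·log₂(0.339)]
  = 0.3948 + 0.5291 = 0.9239 bits

H(X|Y) = H(X,Y) - H(Y) = 2.2248 - 0.9239 = 1.3009 bits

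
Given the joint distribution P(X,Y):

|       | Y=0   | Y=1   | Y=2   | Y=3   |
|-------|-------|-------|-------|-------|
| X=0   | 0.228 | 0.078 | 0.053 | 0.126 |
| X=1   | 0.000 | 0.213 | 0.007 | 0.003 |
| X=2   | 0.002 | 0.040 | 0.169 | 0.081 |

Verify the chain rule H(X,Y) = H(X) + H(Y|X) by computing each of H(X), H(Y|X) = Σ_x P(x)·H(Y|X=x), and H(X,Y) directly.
H(X) = 1.5077 bits, H(Y|X) = 1.3482 bits, H(X,Y) = 2.8559 bits

Marginal of X (row sums):
  P(X=0) = 0.228 + 0.078 + 0.053 + 0.126 = 0.485
  P(X=1) = 0.000 + 0.213 + 0.007 + 0.003 = 0.223
  P(X=2) = 0.002 + 0.040 + 0.169 + 0.081 = 0.292
H(X) = -[0.485·log₂(0.485) + 0.223·log₂(0.223) + 0.292·log₂(0.292)]
  = 0.5063 + 0.4828 + 0.5186 = 1.5077 bits

H(Y|X) = Σ_x P(x)·H(Y|X=x):
  X=0: P(X=0) = 0.485, P(Y|X=0) = (228/485, 78/485, 53/485, 126/485) → H(Y|X=0) = 1.7901
  X=1: P(X=1) = 0.223, P(Y|X=1) = (0, 213/223, 7/223, 3/223) → H(Y|X=1) = 0.3036
  X=2: P(X=2) = 0.292, P(Y|X=2) = (1/146, 10/73, 169/292, 81/292) → H(Y|X=2) = 1.4119
H(Y|X) = 0.485·1.7901 + 0.223·0.3036 + 0.292·1.4119 = 1.3482 bits

H(X,Y) = -Σ_{x,y} P(x,y) log₂ P(x,y). Per-cell terms -P(x,y)·log₂P(x,y):
  X=0: 0.4863, 0.2871, 0.2246, 0.3766
  X=1: 0.0000, 0.4752, 0.0501, 0.0251
  X=2: 0.0179, 0.1858, 0.4335, 0.2937
  (cells with P = 0 contribute 0)
Sum of the 12 terms: H(X,Y) = 2.8559 bits

Chain rule check:
  H(X) + H(Y|X) = 1.5077 + 1.3482 = 2.8559 bits
  H(X,Y) = 2.8559 bits
✓ Chain rule verified.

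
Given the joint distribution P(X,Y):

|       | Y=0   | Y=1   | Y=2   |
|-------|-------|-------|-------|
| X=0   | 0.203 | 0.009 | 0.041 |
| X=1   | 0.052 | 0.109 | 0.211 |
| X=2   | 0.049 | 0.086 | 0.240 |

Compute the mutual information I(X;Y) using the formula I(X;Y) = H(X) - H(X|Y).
0.2837 bits

I(X;Y) = H(X) - H(X|Y)

Marginal of X (row sums):
  P(X=0) = 0.203 + 0.009 + 0.041 = 0.253
  P(X=1) = 0.052 + 0.109 + 0.211 = 0.372
  P(X=2) = 0.049 + 0.086 + 0.240 = 0.375
H(X) = -[0.253·log₂(0.253) + 0.372·log₂(0.372) + 0.375·log₂(0.375)]
  = 0.50165 + 0.53070 + 0.53064 = 1.5630 bits

Marginal of Y (column sums):
  P(Y=0) = 0.203 + 0.052 + 0.049 = 0.304
  P(Y=1) = 0.009 + 0.109 + 0.086 = 0.204
  P(Y=2) = 0.041 + 0.211 + 0.240 = 0.492
H(X|Y) = Σ_y P(y)·H(X|Y=y):
  Y=0: P(Y=0) = 0.304, P(X|Y=0) = (203/304, 13/76, 49/304) → H(X|Y=0) = 1.24922
  Y=1: P(Y=1) = 0.204, P(X|Y=1) = (3/68, 109/204, 43/102) → H(X|Y=1) = 1.20713
  Y=2: P(Y=2) = 0.492, P(X|Y=2) = (1/12, 211/492, 20/41) → H(X|Y=2) = 1.32775
H(X|Y) = 0.304·1.24922 + 0.204·1.20713 + 0.492·1.32775 = 1.2793 bits

I(X;Y) = H(X) - H(X|Y) = 1.5630 - 1.2793 = 0.2837 bits

Cross-check via I(X;Y) = H(X) + H(Y) - H(X,Y): computing H(Y) from the column sums and H(X,Y) from the 9 cells in the same way gives H(Y) = 1.4935 bits and H(X,Y) = 2.7728 bits, so
I(X;Y) = 1.5630 + 1.4935 - 2.7728 = 0.2837 bits ✓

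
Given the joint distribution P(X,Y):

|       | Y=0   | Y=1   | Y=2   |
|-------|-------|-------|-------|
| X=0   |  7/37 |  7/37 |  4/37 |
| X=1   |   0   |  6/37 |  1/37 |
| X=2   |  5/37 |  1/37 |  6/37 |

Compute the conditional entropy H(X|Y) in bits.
1.2012 bits

H(X|Y) = H(X,Y) - H(Y)

H(X,Y) = -Σ_{x,y} P(x,y) log₂ P(x,y). Per-cell terms -P(x,y)·log₂P(x,y):
  X=0: 0.45445, 0.45445, 0.34697
  X=1: 0.00000, 0.42559, 0.14080
  X=2: 0.39021, 0.14080, 0.42559
  (cells with P = 0 contribute 0)
Sum of the 9 terms: H(X,Y) = 2.7789 bits

Marginal of Y (column sums):
  P(Y=0) = 7/37 + 0 + 5/37 = 12/37
  P(Y=1) = 7/37 + 6/37 + 1/37 = 14/37
  P(Y=2) = 4/37 + 1/37 + 6/37 = 11/37
H(Y) = -[(12/37)·log₂(12/37) + (14/37)·log₂(14/37) + (11/37)·log₂(11/37)]
  = 0.52686 + 0.53052 + 0.52028 = 1.5777 bits

H(X|Y) = H(X,Y) - H(Y) = 2.7789 - 1.5777 = 1.2012 bits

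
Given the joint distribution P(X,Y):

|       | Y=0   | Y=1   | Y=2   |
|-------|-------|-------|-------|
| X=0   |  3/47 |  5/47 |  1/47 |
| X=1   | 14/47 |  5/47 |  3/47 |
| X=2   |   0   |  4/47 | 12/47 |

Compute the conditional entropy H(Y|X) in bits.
1.1401 bits

H(Y|X) = H(X,Y) - H(X)

H(X,Y) = -Σ_{x,y} P(x,y) log₂ P(x,y). Per-cell terms -P(x,y)·log₂P(x,y):
  X=0: 0.25338, 0.34390, 0.11818
  X=1: 0.52045, 0.34390, 0.25338
  X=2: 0.00000, 0.30252, 0.50288
  (cells with P = 0 contribute 0)
Sum of the 9 terms: H(X,Y) = 2.6386 bits

Marginal of X (row sums):
  P(X=0) = 3/47 + 5/47 + 1/47 = 9/47
  P(X=1) = 14/47 + 5/47 + 3/47 = 22/47
  P(X=2) = 0 + 4/47 + 12/47 = 16/47
H(X) = -[(9/47)·log₂(9/47) + (22/47)·log₂(22/47) + (16/47)·log₂(16/47)]
  = 0.45664 + 0.51263 + 0.52922 = 1.4985 bits

H(Y|X) = H(X,Y) - H(X) = 2.6386 - 1.4985 = 1.1401 bits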